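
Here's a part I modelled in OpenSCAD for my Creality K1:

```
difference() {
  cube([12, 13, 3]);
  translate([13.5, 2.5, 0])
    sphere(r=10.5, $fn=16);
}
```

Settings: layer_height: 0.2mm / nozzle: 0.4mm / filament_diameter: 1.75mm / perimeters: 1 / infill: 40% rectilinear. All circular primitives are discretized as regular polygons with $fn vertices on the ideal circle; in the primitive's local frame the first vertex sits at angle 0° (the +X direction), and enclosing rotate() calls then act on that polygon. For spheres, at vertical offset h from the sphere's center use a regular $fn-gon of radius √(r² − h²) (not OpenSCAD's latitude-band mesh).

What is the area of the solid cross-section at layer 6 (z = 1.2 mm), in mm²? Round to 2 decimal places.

At z = 1.2 mm: the 12×13 cube contributes its full rectangle (area 156.00 mm²); the sphere at (13.5, 2.5): section is a regular 16-gon, circumradius = √(r²−h²) = √(10.5²−1.2²) = 10.431 (area = (16/2)·10.431²·sin(360°/16) = 333.12 mm²); Taking the first minus the rest: starting from the 12×13 cube (156.00 mm²), the r=10.5 sphere at (13.5, 2.5) partially overlaps it — only the 89.56 mm² overlap (of its 333.12 mm²) is removed, clipping the outline — area = 66.44 mm². Overall, the cross-section is a single solid region. Net area = 66.44 mm².

66.44 mm²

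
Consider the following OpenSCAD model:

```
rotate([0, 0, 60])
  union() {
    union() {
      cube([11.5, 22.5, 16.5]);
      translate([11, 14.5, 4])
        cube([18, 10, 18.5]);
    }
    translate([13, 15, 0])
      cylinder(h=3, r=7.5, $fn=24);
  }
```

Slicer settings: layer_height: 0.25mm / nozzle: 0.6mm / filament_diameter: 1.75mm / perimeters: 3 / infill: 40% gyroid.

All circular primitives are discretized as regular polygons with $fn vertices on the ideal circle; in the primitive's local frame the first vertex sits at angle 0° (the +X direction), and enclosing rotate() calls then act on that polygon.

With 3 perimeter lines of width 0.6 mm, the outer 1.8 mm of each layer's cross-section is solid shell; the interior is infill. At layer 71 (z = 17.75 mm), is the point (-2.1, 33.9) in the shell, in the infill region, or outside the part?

shell

At z = 17.75 mm: the cube is absent (z outside [0, 16.5]); the cube at (11, 14.5) is present — its section is the full 18×10 rectangle; Combining (union): only the 18×10 cube at (11, 14.5) is present, so the union is just that shape — 1 connected region; the cylinder at (13, 15) is absent (z outside [0, 3]); Combining (union): only that combined region is present, so the union is just that shape — 1 connected region; (whole slice rotated 60° about Z — lengths, areas and connectivity unchanged). Overall, the cross-section is a single solid region. Undo the 60° rotation: the query point maps to (28.308, 18.769) in the un-rotated model frame. The nearest boundary edge runs (29.00, 14.50)→(29.00, 24.50); distance from the point to it = 0.69 mm. The point is inside the cross-section, 0.69 mm from the nearest boundary — within the 1.8 mm shell band (3 × 0.6).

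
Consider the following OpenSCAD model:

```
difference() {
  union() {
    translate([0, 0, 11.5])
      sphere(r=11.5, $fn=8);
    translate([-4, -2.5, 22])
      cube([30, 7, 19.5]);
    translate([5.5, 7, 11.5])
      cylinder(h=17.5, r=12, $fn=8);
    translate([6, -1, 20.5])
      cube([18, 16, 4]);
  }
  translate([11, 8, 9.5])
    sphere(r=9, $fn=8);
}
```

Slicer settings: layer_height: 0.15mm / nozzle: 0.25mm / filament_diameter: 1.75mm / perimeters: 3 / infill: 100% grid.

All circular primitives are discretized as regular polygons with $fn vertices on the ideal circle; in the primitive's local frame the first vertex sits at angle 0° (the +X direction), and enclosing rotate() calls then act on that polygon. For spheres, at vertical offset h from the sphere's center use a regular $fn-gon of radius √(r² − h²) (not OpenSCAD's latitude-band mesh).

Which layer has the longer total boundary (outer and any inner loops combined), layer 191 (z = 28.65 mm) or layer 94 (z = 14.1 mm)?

Layer 191 (z = 28.65): the sphere is not intersected at this z (|z−center|=17.150 > r=11.5); the cube at (-4, -2.5) is present — its section is the full 30×7 rectangle (perimeter 74.00 mm); the r=12 cylinder at (5.5, 7) contributes a regular 8-gon of circumradius 12 (perimeter = 2·8·12.000·sin(180°/8) = 73.48 mm); the cube at (6, -1) is not intersected at this z (z outside [20.5, 24.5]); Taking the union: the regions partially overlap (shared area 128.56 mm²), so the edge portions inside another operand are dropped and the merged outline is re-measured after clipping — boundary = 96.97 mm; the sphere at (11, 8) does not reach this height (|z−center|=19.150 > r=9); After the difference (first − rest): none of the subtracted shapes is present at this height, so that combined region is unchanged — boundary = 96.97 mm. So its perimeter = 96.97 mm. Layer 94 (z = 14.1): the sphere: section is a regular 8-gon, circumradius = √(r²−h²) = √(11.5²−2.6²) = 11.202 (perimeter = 2·8·11.202·sin(180°/8) = 68.59 mm); the cube at (-4, -2.5) is not intersected at this z (z outside [22, 41.5]); the r=12 cylinder at (5.5, 7) contributes a regular 8-gon of circumradius 12 (perimeter = 2·8·12.000·sin(180°/8) = 73.48 mm); the cube at (6, -1) does not reach this height (z outside [20.5, 24.5]); Combining (union): the regions partially overlap (shared area 190.09 mm²), so the edge portions inside another operand are dropped and the merged outline is re-measured after clipping — boundary = 90.17 mm; the sphere at (11, 8): section is a regular 8-gon, circumradius = √(r²−h²) = √(9²−4.6²) = 7.736 (perimeter = 2·8·7.736·sin(180°/8) = 47.36 mm); Taking the first minus the rest: starting from that combined region, the r=9 sphere at (11, 8) partially overlaps it — only the 154.47 mm² overlap (of its 169.25 mm²) is removed, clipping the outline — boundary = 109.28 mm. So its perimeter = 109.28 mm. Layer 94 is larger (109.28 vs 96.97 mm).

layer 94 (z = 14.1 mm)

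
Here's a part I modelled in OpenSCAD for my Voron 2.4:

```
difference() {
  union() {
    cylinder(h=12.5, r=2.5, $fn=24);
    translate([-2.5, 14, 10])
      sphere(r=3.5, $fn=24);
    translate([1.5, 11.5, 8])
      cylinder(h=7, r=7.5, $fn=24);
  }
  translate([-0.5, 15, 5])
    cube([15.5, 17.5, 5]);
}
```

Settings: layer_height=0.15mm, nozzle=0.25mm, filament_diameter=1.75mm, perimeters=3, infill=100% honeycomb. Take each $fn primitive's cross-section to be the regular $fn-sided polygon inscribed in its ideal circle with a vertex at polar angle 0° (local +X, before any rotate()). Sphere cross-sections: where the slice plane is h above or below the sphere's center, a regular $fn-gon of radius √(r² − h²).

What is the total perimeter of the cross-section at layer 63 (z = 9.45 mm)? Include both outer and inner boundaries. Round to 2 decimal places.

At z = 9.45 mm: the r=2.5 cylinder gives a regular 24-gon of circumradius 2.5 (constant along its height) (perimeter = 2·24·2.500·sin(180°/24) = 15.66 mm); the sphere at (-2.5, 14): section is a regular 24-gon, circumradius = √(r²−h²) = √(3.5²−0.55²) = 3.457 (perimeter = 2·24·3.457·sin(180°/24) = 21.66 mm); the cylinder at (1.5, 11.5): section is a regular 24-gon, circumradius r=7.5 (perimeter = 2·24·7.500·sin(180°/24) = 46.99 mm); Taking the union: the regions partially overlap (shared area 34.58 mm²), so the edge portions inside another operand are dropped and the merged outline is re-measured after clipping — boundary = 63.22 mm; the cube at (-0.5, 15) is present — its section is the full 15.5×17.5 rectangle (perimeter 66.00 mm); Subtracting the remaining from the first: starting from that combined region, the 15.5×17.5 cube at (-0.5, 15) partially overlaps it — only the 26.31 mm² overlap (of its 271.25 mm²) is removed, clipping the outline — boundary = 65.41 mm. Overall, the cross-section has 2 separate islands. Total boundary length (outer) = 65.41 mm.

65.41 mm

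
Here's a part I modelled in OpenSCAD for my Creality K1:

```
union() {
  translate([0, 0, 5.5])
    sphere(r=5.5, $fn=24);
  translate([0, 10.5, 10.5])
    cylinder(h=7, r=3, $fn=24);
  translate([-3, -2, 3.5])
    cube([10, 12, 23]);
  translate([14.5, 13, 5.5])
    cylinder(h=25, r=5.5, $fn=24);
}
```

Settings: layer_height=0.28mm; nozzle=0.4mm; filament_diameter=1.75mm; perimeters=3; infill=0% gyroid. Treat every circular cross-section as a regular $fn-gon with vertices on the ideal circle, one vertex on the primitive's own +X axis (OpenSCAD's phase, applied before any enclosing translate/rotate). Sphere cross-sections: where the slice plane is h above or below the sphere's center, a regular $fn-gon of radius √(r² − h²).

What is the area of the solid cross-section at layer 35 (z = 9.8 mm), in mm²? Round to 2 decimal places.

At z = 9.8 mm: the r=5.5 sphere slices to a regular 24-gon of circumradius 3.429 (√(r²−h²) with h=4.3 from center) (area = (24/2)·3.429²·sin(360°/24) = 36.52 mm²); the cylinder at (0, 10.5) is not intersected at this z (z outside [10.5, 17.5]); the cube at (-3, -2) (footprint 10×12) is included at this height (area 120.00 mm²); the r=5.5 cylinder at (14.5, 13) gives a regular 24-gon of circumradius 5.5 (constant along its height) (area = (24/2)·5.500²·sin(360°/24) = 93.95 mm²); Merging all regions: the regions partially overlap — summed areas 250.48 mm² minus the doubly-counted overlap 30.18 mm² gives 220.30 mm² — area = 220.30 mm². Overall, the cross-section has 2 separate islands. Net area = 220.30 mm².

220.30 mm²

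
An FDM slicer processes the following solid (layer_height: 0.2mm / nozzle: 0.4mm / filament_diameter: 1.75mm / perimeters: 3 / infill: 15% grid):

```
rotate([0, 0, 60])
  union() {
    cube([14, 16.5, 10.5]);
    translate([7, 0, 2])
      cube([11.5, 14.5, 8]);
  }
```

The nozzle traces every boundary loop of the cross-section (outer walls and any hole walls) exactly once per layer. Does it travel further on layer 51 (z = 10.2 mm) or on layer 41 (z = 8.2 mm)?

Layer 51 (z = 10.2): the cube is present — its section is the full 14×16.5 rectangle (perimeter 61.00 mm); the cube at (7, 0) is not intersected at this z (z outside [2, 10]); Merging all regions: only the 14×16.5 cube is present, so the union is just that shape — boundary = 61.00 mm; (whole slice rotated 60° about Z — lengths, areas and connectivity unchanged). So its perimeter = 61.00 mm. Layer 41 (z = 8.2): the cube is present — its section is the full 14×16.5 rectangle (perimeter 61.00 mm); the cube at (7, 0) is present — its section is the full 11.5×14.5 rectangle (perimeter 52.00 mm); Taking the union: the regions partially overlap (shared area 101.50 mm²), so the edge portions inside another operand are dropped and the merged outline is re-measured after clipping — boundary = 70.00 mm; (rotated 60° about Z; rotation is an isometry so areas/perimeters/island counts are preserved). So its perimeter = 70.00 mm. Layer 41 is larger (70.00 vs 61.00 mm).

layer 41 (z = 8.2 mm)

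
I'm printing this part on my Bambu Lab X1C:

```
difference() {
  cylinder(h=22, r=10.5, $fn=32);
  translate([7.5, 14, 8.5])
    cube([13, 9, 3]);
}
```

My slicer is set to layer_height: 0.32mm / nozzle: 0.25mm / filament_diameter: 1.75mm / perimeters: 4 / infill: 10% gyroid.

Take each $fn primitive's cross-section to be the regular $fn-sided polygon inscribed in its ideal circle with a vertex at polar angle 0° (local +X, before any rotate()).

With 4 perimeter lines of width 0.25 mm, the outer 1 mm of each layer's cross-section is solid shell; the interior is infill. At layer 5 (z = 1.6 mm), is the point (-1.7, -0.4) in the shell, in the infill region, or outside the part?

At z = 1.6 mm: the r=10.5 cylinder gives a regular 32-gon of circumradius 10.5 (constant along its height); the cube at (7.5, 14) does not reach this height (z outside [8.5, 11.5]); After the difference (first − rest): none of the subtracted shapes is present at this height, so the r=10.5 cylinder is unchanged — 1 connected region. Overall, the cross-section is a single solid region. The nearest boundary edge runs (-10.30, -2.05)→(-9.70, -4.02); distance from the point to it = 8.71 mm. The point is inside the cross-section and 8.71 mm from the nearest boundary — more than the 1 mm shell width (4 × 0.25), so it's in the infill interior.

infill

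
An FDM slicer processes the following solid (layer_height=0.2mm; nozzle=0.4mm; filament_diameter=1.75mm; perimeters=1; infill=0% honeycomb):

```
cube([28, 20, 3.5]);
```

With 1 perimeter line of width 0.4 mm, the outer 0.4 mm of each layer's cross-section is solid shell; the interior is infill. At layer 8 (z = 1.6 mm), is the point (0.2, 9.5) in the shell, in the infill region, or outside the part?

At z = 1.6 mm: the cube (footprint 28×20) is included at this height. Overall, the cross-section is a single solid region. The nearest boundary edge runs (0.00, 20.00)→(0.00, 0.00); distance from the point to it = 0.20 mm. The point is inside the cross-section, 0.20 mm from the nearest boundary — within the 0.4 mm shell band (1 × 0.4).

shell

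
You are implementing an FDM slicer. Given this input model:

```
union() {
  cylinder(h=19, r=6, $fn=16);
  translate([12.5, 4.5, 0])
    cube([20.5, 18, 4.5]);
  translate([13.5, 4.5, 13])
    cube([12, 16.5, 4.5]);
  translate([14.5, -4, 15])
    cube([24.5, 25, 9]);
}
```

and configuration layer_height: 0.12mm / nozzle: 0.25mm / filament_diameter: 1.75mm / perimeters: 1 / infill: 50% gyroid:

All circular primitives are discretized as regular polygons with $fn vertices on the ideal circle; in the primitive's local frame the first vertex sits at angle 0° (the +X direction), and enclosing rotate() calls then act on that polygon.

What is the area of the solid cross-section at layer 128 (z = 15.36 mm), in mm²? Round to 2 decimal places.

At z = 15.36 mm: the r=6 cylinder contributes a regular 16-gon of circumradius 6 (area = (16/2)·6.000²·sin(360°/16) = 110.21 mm²); the cube at (12.5, 4.5) is not intersected at this z (z outside [0, 4.5]); the cube at (13.5, 4.5) is present — its section is the full 12×16.5 rectangle (area 198.00 mm²); the 24.5×25 cube at (14.5, -4) contributes its full rectangle (area 612.50 mm²); Combining (union): the regions partially overlap — summed areas 920.71 mm² minus the doubly-counted overlap 181.50 mm² gives 739.21 mm² — area = 739.21 mm². Overall, the cross-section has 2 separate islands. Net area = 739.21 mm².

739.21 mm²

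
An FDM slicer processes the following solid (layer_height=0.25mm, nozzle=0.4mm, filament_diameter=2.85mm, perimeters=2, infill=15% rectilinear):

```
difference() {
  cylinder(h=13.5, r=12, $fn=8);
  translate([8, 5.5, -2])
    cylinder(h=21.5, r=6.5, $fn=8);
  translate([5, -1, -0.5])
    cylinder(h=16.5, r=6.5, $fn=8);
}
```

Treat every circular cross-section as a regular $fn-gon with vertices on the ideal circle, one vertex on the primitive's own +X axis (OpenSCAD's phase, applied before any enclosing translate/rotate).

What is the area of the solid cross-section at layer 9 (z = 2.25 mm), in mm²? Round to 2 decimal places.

250.75 mm²

At z = 2.25 mm: the cylinder: section is a regular 8-gon, circumradius r=12 (area = (8/2)·12.000²·sin(360°/8) = 407.29 mm²); the cylinder at (8, 5.5): section is a regular 8-gon, circumradius r=6.5 (area = (8/2)·6.500²·sin(360°/8) = 119.50 mm²); the r=6.5 cylinder at (5, -1) contributes a regular 8-gon of circumradius 6.5 (area = (8/2)·6.500²·sin(360°/8) = 119.50 mm²); Subtracting the remaining from the first: starting from the r=12 cylinder (407.29 mm²), the r=6.5 cylinder at (8, 5.5) partially overlaps it — only the 72.96 mm² overlap (of its 119.50 mm²) is removed, clipping the outline; the r=6.5 cylinder at (5, -1) partially overlaps it — only the 83.58 mm² overlap (of its 119.50 mm²) is removed, clipping the outline — area = 250.75 mm². Overall, the cross-section is a single solid region. Net area = 250.75 mm².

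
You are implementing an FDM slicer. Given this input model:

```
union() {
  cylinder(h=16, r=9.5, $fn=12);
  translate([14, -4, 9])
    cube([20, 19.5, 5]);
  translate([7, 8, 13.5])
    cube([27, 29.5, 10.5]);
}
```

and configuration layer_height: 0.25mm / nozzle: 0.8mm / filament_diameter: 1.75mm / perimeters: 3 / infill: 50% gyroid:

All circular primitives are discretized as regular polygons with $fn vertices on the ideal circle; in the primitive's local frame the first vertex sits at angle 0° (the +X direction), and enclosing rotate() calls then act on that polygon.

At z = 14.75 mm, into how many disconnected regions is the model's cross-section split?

At z = 14.75 mm: the cylinder: section is a regular 12-gon, circumradius r=9.5; the cube at (14, -4) is not intersected at this z (z outside [9, 14]); the 27×29.5 cube at (7, 8) contributes its full rectangle; Merging all regions: the 2 present regions are separate (no shared area or edge), so areas and boundary lengths simply add and each stays a separate island — 2 connected regions. The result has 2 disconnected regions.

2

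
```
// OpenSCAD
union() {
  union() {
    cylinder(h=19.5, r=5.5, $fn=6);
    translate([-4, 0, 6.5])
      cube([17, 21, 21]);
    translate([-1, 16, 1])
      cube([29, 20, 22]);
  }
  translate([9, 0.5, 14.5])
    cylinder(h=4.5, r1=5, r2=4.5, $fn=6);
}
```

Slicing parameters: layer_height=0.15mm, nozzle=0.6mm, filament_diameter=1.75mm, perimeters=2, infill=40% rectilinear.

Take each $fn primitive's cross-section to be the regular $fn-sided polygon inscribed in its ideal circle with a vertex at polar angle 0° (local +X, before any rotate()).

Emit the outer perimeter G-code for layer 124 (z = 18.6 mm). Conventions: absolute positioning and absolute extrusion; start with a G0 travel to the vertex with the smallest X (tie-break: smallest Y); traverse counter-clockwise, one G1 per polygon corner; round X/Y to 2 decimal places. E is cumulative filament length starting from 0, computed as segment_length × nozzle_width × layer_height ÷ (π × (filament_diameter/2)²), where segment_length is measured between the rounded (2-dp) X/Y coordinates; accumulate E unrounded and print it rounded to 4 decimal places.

At z = 18.6 mm: the r=5.5 cylinder gives a regular 6-gon of circumradius 5.5 (constant along its height); the 17×21 cube at (-4, 0) contributes its full rectangle; the cube at (-1, 16) (footprint 29×20) is included at this height; Combining (union): the regions partially overlap (shared area 107.35 mm²), so overlapping operands fuse into one piece — 1 connected region; the cone at (9, 0.5) (r1=5→r2=4.5) has section circumradius 4.544 here — a regular 6-gon; Merging all regions: the regions partially overlap (shared area 31.02 mm²), so overlapping operands fuse into one piece — 1 connected region. The outline is a single polygon with 15 vertices. Extrusion per mm of travel: 0.6 × 0.15 / (π × 0.875²) = 0.037418. Accumulating E over each segment gives final E = 5.5040.

G0 X-5.50 Y0.00 Z18.60
G1 X-2.75 Y-4.76 E0.2057
G1 X2.75 Y-4.76 E0.4115
G1 X5.12 Y-0.65 E0.5890
G1 X6.73 Y-3.44 E0.7095
G1 X11.27 Y-3.44 E0.8794
G1 X13.54 Y0.50 E1.0496
G1 X13.00 Y1.44 E1.0901
G1 X13.00 Y16.00 E1.6349
G1 X28.00 Y16.00 E2.1962
G1 X28.00 Y36.00 E2.9445
G1 X-1.00 Y36.00 E4.0297
G1 X-1.00 Y21.00 E4.5909
G1 X-4.00 Y21.00 E4.7032
G1 X-4.00 Y2.60 E5.3917
G1 X-5.50 Y0.00 E5.5040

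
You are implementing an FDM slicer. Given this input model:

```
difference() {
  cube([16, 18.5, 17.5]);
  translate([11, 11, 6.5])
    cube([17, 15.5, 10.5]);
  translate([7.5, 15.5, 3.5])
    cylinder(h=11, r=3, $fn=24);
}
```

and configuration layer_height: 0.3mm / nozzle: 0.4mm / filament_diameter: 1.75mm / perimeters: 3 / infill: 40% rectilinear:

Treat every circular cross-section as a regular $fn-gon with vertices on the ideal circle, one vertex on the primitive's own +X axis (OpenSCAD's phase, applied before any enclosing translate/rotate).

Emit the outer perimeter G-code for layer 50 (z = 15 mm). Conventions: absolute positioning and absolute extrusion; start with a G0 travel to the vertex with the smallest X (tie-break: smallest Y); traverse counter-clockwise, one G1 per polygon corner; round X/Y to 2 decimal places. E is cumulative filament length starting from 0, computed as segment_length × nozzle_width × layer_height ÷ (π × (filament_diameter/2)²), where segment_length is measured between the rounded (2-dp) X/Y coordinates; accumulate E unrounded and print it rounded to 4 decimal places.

At z = 15 mm: the 16×18.5 cube contributes its full rectangle; the 17×15.5 cube at (11, 11) contributes its full rectangle; the cylinder at (7.5, 15.5) is absent (z outside [3.5, 14.5]); After the difference (first − rest): starting from the 16×18.5 cube, the 17×15.5 cube at (11, 11) partially overlaps it — only the 37.50 mm² overlap (of its 263.50 mm²) is removed, clipping the outline — 1 connected region. The outline is a single polygon with 6 vertices. Extrusion per mm of travel: 0.4 × 0.3 / (π × 0.875²) = 0.049890. Accumulating E over each segment gives final E = 3.4424.

G0 X0.00 Y0.00 Z15.00
G1 X16.00 Y0.00 E0.7982
G1 X16.00 Y11.00 E1.3470
G1 X11.00 Y11.00 E1.5965
G1 X11.00 Y18.50 E1.9707
G1 X0.00 Y18.50 E2.5195
G1 X0.00 Y0.00 E3.4424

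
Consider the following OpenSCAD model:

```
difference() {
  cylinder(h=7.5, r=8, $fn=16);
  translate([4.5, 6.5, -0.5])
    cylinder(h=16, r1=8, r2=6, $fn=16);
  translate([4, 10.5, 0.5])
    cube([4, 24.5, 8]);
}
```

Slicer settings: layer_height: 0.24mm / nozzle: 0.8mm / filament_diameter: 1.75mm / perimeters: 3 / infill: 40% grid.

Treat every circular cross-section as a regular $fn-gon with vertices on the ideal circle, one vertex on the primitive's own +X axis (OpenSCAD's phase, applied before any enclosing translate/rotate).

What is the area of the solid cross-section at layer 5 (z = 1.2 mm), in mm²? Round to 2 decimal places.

122.79 mm²

At z = 1.2 mm: the cylinder: section is a regular 16-gon, circumradius r=8 (area = (16/2)·8.000²·sin(360°/16) = 195.93 mm²); the cone at (4.5, 6.5) (r1=8→r2=6) has section circumradius 7.787 here — a regular 16-gon (area = (16/2)·7.787²·sin(360°/16) = 185.66 mm²); the cube at (4, 10.5) (footprint 4×24.5) is included at this height (area 98.00 mm²); Subtracting the remaining from the first: starting from the r=8 cylinder (195.93 mm²), the cone at (4.5, 6.5) partially overlaps it — only the 73.14 mm² overlap (of its 185.66 mm²) is removed, clipping the outline; the 4×24.5 cube at (4, 10.5) misses the remaining region (no effect) — area = 122.79 mm². Overall, the cross-section is a single solid region. Net area = 122.79 mm².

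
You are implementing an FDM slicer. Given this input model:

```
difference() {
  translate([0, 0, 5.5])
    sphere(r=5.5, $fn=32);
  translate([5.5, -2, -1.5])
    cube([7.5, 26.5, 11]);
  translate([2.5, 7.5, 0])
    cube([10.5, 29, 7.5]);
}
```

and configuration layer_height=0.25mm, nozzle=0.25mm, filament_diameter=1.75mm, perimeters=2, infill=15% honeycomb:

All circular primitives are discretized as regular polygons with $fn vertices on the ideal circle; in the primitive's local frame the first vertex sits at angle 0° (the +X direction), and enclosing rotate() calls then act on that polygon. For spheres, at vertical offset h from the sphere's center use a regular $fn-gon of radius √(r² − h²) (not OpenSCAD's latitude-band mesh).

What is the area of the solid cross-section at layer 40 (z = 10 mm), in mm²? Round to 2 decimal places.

At z = 10 mm: the r=5.5 sphere contributes a regular 32-gon of circumradius √(5.5²−4.5²) = 3.162 (area = (32/2)·3.162²·sin(360°/32) = 31.21 mm²); the cube at (5.5, -2) does not reach this height (z outside [-1.5, 9.5]); the cube at (2.5, 7.5) does not reach this height (z outside [0, 7.5]); After the difference (first − rest): none of the subtracted shapes is present at this height, so the r=5.5 sphere is unchanged — area = 31.21 mm². Overall, the cross-section is a single solid region. Net area = 31.21 mm².

31.21 mm²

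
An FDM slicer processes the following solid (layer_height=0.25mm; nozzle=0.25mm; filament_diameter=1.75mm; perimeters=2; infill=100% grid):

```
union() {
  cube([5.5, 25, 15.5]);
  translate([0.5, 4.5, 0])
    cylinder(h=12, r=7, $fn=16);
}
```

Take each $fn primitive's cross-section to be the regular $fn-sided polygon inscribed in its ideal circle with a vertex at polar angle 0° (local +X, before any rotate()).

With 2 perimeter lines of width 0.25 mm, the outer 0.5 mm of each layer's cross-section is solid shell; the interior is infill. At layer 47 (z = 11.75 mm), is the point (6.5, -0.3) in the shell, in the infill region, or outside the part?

At z = 11.75 mm: the cube (footprint 5.5×25) is included at this height; the cylinder at (0.5, 4.5): section is a regular 16-gon, circumradius r=7; Combining (union): the regions partially overlap (shared area 59.47 mm²), so overlapping operands fuse into one piece — 1 connected region. Overall, the cross-section is a single solid region. The nearest boundary edge runs (6.97, 1.82)→(5.45, -0.45); distance from the point to it = 0.79 mm. The point is not inside any of the regions above, so it lies outside the cross-section (0.79 mm from the nearest boundary).

outside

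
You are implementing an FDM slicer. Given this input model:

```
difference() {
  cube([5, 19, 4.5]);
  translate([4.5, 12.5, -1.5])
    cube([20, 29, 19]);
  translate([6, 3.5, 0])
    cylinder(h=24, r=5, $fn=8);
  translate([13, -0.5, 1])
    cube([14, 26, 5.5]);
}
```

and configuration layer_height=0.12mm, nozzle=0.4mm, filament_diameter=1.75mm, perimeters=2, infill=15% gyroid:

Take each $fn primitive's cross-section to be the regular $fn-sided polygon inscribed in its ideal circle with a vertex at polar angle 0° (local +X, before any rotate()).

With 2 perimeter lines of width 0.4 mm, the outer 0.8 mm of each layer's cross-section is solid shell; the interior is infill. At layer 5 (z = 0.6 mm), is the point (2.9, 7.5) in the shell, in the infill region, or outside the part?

At z = 0.6 mm: the cube is present — its section is the full 5×19 rectangle; the cube at (4.5, 12.5) is present — its section is the full 20×29 rectangle; the r=5 cylinder at (6, 3.5) gives a regular 8-gon of circumradius 5 (constant along its height); the cube at (13, -0.5) is not intersected at this z (z outside [1, 6.5]); After the difference (first − rest): starting from the 5×19 cube, the 20×29 cube at (4.5, 12.5) partially overlaps it — only the 3.25 mm² overlap (of its 580.00 mm²) is removed, clipping the outline; the r=5 cylinder at (6, 3.5) partially overlaps it — only the 24.35 mm² overlap (of its 70.71 mm²) is removed, clipping the outline — 1 connected region. Overall, the cross-section is a single solid region. The nearest boundary edge runs (5.00, 8.09)→(2.46, 7.04); distance from the point to it = 0.26 mm. The point is inside the cross-section, 0.26 mm from the nearest boundary — within the 0.8 mm shell band (2 × 0.4).

shell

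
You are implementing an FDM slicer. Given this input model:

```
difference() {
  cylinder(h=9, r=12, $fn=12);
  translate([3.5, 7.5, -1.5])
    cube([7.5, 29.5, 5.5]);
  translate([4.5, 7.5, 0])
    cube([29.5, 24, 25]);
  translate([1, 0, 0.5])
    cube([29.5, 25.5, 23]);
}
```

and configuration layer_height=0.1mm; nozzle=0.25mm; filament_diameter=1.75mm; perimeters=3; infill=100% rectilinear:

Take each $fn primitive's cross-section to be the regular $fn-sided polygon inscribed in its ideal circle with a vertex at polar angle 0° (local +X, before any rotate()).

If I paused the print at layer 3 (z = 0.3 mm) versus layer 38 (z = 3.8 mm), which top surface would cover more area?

layer 3 (z = 0.3 mm)

Layer 3 (z = 0.3): the r=12 cylinder contributes a regular 12-gon of circumradius 12 (area = (12/2)·12.000²·sin(360°/12) = 432.00 mm²); the cube at (3.5, 7.5) (footprint 7.5×29.5) is included at this height (area 221.25 mm²); the cube at (4.5, 7.5) (footprint 29.5×24) is included at this height (area 708.00 mm²); the cube at (1, 0) is not intersected at this z (z outside [0.5, 23.5]); Taking the first minus the rest: starting from the r=12 cylinder (432.00 mm²), the 7.5×29.5 cube at (3.5, 7.5) partially overlaps it — only the 12.25 mm² overlap (of its 221.25 mm²) is removed, clipping the outline; the 29.5×24 cube at (4.5, 7.5) misses the remaining region (no effect) — area = 419.75 mm². So its area = 419.75 mm². Layer 38 (z = 3.8): the r=12 cylinder gives a regular 12-gon of circumradius 12 (constant along its height) (area = (12/2)·12.000²·sin(360°/12) = 432.00 mm²); the cube at (3.5, 7.5) (footprint 7.5×29.5) is included at this height (area 221.25 mm²); the cube at (4.5, 7.5) (footprint 29.5×24) is included at this height (area 708.00 mm²); the cube at (1, 0) is present — its section is the full 29.5×25.5 rectangle (area 752.25 mm²); After the difference (first − rest): starting from the r=12 cylinder (432.00 mm²), the 7.5×29.5 cube at (3.5, 7.5) partially overlaps it — only the 12.25 mm² overlap (of its 221.25 mm²) is removed, clipping the outline; the 29.5×24 cube at (4.5, 7.5) misses the remaining region (no effect); the 29.5×25.5 cube at (1, 0) partially overlaps it — only the 83.88 mm² overlap (of its 752.25 mm²) is removed, clipping the outline — area = 335.87 mm². So its area = 335.87 mm². Layer 3 is larger (419.75 vs 335.87 mm²).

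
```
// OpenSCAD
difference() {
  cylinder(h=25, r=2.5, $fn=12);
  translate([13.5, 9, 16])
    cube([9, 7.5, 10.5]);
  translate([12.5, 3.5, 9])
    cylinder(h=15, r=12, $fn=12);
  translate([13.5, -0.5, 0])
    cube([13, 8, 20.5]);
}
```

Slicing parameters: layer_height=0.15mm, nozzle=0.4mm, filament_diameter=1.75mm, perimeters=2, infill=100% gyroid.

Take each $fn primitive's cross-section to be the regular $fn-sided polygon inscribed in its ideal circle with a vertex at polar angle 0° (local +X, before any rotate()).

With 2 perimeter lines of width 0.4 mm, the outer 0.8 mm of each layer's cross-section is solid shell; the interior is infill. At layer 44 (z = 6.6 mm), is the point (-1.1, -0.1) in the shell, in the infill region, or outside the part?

At z = 6.6 mm: the r=2.5 cylinder contributes a regular 12-gon of circumradius 2.5; the cube at (13.5, 9) is absent (z outside [16, 26.5]); the cylinder at (12.5, 3.5) is absent (z outside [9, 24]); the cube at (13.5, -0.5) (footprint 13×8) is included at this height; Subtracting the remaining from the first: starting from the r=2.5 cylinder, the 13×8 cube at (13.5, -0.5) misses the remaining region (no effect) — 1 connected region. Overall, the cross-section is a single solid region. The nearest boundary edge runs (-2.17, -1.25)→(-2.50, 0.00); distance from the point to it = 1.33 mm. The point is inside the cross-section and 1.33 mm from the nearest boundary — more than the 0.8 mm shell width (2 × 0.4), so it's in the infill interior.

infill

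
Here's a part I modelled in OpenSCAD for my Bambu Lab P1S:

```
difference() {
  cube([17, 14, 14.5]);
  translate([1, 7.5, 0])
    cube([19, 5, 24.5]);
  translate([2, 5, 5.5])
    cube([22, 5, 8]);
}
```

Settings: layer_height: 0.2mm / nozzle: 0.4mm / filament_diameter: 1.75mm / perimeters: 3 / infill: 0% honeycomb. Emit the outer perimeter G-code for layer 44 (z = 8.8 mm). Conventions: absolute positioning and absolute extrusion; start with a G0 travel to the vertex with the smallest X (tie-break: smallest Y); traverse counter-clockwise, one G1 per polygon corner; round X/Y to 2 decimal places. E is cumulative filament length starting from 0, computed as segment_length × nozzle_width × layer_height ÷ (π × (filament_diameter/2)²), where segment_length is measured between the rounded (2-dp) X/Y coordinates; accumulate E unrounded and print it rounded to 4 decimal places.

G0 X0.00 Y0.00 Z8.80
G1 X17.00 Y0.00 E0.5654
G1 X17.00 Y5.00 E0.7317
G1 X2.00 Y5.00 E1.2306
G1 X2.00 Y7.50 E1.3138
G1 X1.00 Y7.50 E1.3470
G1 X1.00 Y12.50 E1.5133
G1 X17.00 Y12.50 E2.0455
G1 X17.00 Y14.00 E2.0954
G1 X0.00 Y14.00 E2.6608
G1 X0.00 Y0.00 E3.1265

At z = 8.8 mm: the 17×14 cube contributes its full rectangle; the cube at (1, 7.5) (footprint 19×5) is included at this height; the cube at (2, 5) is present — its section is the full 22×5 rectangle; Subtracting the remaining from the first: starting from the 17×14 cube, the 19×5 cube at (1, 7.5) partially overlaps it — only the 80.00 mm² overlap (of its 95.00 mm²) is removed, clipping the outline; the 22×5 cube at (2, 5) partially overlaps it — only the 37.50 mm² overlap (of its 110.00 mm²) is removed, clipping the outline — 1 connected region. The outline is a single polygon with 10 vertices. Extrusion per mm of travel: 0.4 × 0.2 / (π × 0.875²) = 0.033260. Accumulating E over each segment gives final E = 3.1265.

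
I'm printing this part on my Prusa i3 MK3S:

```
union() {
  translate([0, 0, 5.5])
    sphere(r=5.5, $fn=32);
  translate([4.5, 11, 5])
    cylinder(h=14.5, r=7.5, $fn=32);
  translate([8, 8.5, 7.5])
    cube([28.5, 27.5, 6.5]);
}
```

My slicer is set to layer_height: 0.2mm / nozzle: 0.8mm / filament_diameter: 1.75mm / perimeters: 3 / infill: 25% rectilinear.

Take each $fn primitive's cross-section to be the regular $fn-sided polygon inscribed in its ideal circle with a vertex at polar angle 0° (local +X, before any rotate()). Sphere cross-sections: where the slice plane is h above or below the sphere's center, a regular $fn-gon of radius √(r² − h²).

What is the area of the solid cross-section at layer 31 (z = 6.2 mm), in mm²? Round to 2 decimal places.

At z = 6.2 mm: the r=5.5 sphere contributes a regular 32-gon of circumradius √(5.5²−0.7²) = 5.455 (area = (32/2)·5.455²·sin(360°/32) = 92.89 mm²); the cylinder at (4.5, 11): section is a regular 32-gon, circumradius r=7.5 (area = (32/2)·7.500²·sin(360°/32) = 175.58 mm²); the cube at (8, 8.5) is absent (z outside [7.5, 14]); Combining (union): the regions partially overlap — summed areas 268.48 mm² minus the doubly-counted overlap 3.44 mm² gives 265.04 mm² — area = 265.04 mm². Overall, the cross-section is a single solid region. Net area = 265.04 mm².

265.04 mm²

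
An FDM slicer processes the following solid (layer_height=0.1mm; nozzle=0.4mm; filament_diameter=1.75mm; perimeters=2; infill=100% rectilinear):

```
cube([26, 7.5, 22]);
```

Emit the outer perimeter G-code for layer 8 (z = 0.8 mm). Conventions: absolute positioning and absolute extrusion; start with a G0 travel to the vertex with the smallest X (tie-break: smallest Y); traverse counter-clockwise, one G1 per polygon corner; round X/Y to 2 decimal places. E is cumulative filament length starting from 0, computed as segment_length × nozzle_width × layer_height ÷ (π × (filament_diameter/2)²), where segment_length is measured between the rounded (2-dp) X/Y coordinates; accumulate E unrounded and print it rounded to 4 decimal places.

At z = 0.8 mm: the cube is present — its section is the full 26×7.5 rectangle. The outline is a single polygon with 4 vertices. Extrusion per mm of travel: 0.4 × 0.1 / (π × 0.875²) = 0.016630. Accumulating E over each segment gives final E = 1.1142.

G0 X0.00 Y0.00 Z0.80
G1 X26.00 Y0.00 E0.4324
G1 X26.00 Y7.50 E0.5571
G1 X0.00 Y7.50 E0.9895
G1 X0.00 Y0.00 E1.1142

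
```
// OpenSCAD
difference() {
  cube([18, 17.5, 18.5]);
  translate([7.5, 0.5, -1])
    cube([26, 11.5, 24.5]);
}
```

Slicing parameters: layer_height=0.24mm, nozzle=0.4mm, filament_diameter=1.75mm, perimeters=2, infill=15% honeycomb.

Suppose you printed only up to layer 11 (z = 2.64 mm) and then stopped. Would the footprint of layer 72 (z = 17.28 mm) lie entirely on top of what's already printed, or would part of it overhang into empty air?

entirely on top

Compare the two slices. At z = 2.64: the 18×17.5 cube contributes its full rectangle (area 315.00 mm²); the cube at (7.5, 0.5) (footprint 26×11.5) is included at this height (area 299.00 mm²); After the difference (first − rest): starting from the 18×17.5 cube (315.00 mm²), the 26×11.5 cube at (7.5, 0.5) partially overlaps it — only the 120.75 mm² overlap (of its 299.00 mm²) is removed, clipping the outline — area = 194.25 mm². At z = 17.28: the cube is present — its section is the full 18×17.5 rectangle (area 315.00 mm²); the cube at (7.5, 0.5) (footprint 26×11.5) is included at this height (area 299.00 mm²); Subtracting the remaining from the first: starting from the 18×17.5 cube (315.00 mm²), the 26×11.5 cube at (7.5, 0.5) partially overlaps it — only the 120.75 mm² overlap (of its 299.00 mm²) is removed, clipping the outline — area = 194.25 mm². Checking containment: the cross-section at z = 17.28 is a subset of the cross-section at z = 2.64.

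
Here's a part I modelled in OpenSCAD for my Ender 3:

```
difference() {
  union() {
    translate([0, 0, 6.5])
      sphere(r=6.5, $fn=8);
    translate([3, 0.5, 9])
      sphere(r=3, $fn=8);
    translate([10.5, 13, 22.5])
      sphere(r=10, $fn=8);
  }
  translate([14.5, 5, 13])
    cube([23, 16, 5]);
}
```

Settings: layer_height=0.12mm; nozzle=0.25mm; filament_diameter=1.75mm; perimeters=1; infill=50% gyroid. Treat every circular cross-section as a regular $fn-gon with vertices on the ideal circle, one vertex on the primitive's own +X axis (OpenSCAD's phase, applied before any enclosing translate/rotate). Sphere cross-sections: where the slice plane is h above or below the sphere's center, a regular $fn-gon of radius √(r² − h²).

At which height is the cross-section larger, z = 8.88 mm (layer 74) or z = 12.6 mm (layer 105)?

Layer 74 (z = 8.88): the sphere: section is a regular 8-gon, circumradius = √(r²−h²) = √(6.5²−2.38²) = 6.049 (area = (8/2)·6.049²·sin(360°/8) = 103.48 mm²); the sphere at (3, 0.5): section is a regular 8-gon, circumradius = √(r²−h²) = √(3²−0.12²) = 2.998 (area = (8/2)·2.998²·sin(360°/8) = 25.42 mm²); the sphere at (10.5, 13) does not reach this height (|z−center|=13.620 > r=10); Merging all regions: the regions partially overlap — summed areas 128.89 mm² minus the doubly-counted overlap 25.06 mm² gives 103.83 mm² — area = 103.83 mm²; the cube at (14.5, 5) is not intersected at this z (z outside [13, 18]); Taking the first minus the rest: none of the subtracted shapes is present at this height, so the result so far is unchanged — area = 103.83 mm². So its area = 103.83 mm². Layer 105 (z = 12.6): the r=6.5 sphere slices to a regular 8-gon of circumradius 2.245 (√(r²−h²) with h=6.1 from center) (area = (8/2)·2.245²·sin(360°/8) = 14.26 mm²); the sphere at (3, 0.5) is not intersected at this z (|z−center|=3.600 > r=3); the r=10 sphere at (10.5, 13) slices to a regular 8-gon of circumradius 1.411 (√(r²−h²) with h=9.9 from center) (area = (8/2)·1.411²·sin(360°/8) = 5.63 mm²); Taking the union: the 2 present regions are separate (no shared area or edge), so areas and boundary lengths simply add and each stays a separate island — area = 19.88 mm²; the cube at (14.5, 5) does not reach this height (z outside [13, 18]); After the difference (first − rest): none of the subtracted shapes is present at this height, so that combined region is unchanged — area = 19.88 mm². So its area = 19.88 mm². Layer 74 is larger (103.83 vs 19.88 mm²).

layer 74 (z = 8.88 mm)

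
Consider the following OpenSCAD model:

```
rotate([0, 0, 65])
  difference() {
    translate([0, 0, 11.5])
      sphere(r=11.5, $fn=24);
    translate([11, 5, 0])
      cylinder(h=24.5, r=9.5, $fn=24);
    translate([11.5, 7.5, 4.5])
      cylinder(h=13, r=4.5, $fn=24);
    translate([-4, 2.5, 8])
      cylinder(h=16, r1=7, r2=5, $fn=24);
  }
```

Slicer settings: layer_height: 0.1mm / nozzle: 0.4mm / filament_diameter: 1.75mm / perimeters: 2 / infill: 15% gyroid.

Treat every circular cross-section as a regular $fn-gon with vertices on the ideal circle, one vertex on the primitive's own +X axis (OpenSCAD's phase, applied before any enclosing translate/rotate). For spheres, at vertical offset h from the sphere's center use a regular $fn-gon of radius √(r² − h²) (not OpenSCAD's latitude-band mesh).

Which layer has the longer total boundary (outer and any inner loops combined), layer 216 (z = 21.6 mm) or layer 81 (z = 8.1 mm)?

layer 81 (z = 8.1 mm)

Layer 216 (z = 21.6): the r=11.5 sphere contributes a regular 24-gon of circumradius √(11.5²−10.1²) = 5.499 (perimeter = 2·24·5.499·sin(180°/24) = 34.45 mm); the r=9.5 cylinder at (11, 5) contributes a regular 24-gon of circumradius 9.5 (perimeter = 2·24·9.500·sin(180°/24) = 59.52 mm); the cylinder at (11.5, 7.5) does not reach this height (z outside [4.5, 17.5]); the cone at (-4, 2.5): at t=0.850 of its height the radius interpolates to r₁+(r₂−r₁)t = 5.300, giving a regular 24-gon of that circumradius (perimeter = 2·24·5.300·sin(180°/24) = 33.21 mm); Taking the first minus the rest: starting from the r=11.5 sphere, the r=9.5 cylinder at (11, 5) partially overlaps it — only the 16.06 mm² overlap (of its 280.30 mm²) is removed, clipping the outline; the cone at (-4, 2.5) partially overlaps it — only the 41.57 mm² overlap (of its 87.24 mm²) is removed, clipping the outline — boundary = 34.10 mm; (whole slice rotated 65° about Z — lengths, areas and connectivity unchanged). So its perimeter = 34.10 mm. Layer 81 (z = 8.1): the r=11.5 sphere slices to a regular 24-gon of circumradius 10.986 (√(r²−h²) with h=3.4 from center) (perimeter = 2·24·10.986·sin(180°/24) = 68.83 mm); the r=9.5 cylinder at (11, 5) gives a regular 24-gon of circumradius 9.5 (constant along its height) (perimeter = 2·24·9.500·sin(180°/24) = 59.52 mm); the r=4.5 cylinder at (11.5, 7.5) contributes a regular 24-gon of circumradius 4.5 (perimeter = 2·24·4.500·sin(180°/24) = 28.19 mm); the cone at (-4, 2.5) contributes a regular 24-gon of circumradius 6.987 (interpolated between r1=7 and r2=5 at t=0.006) (perimeter = 2·24·6.987·sin(180°/24) = 43.78 mm); After the difference (first − rest): starting from the r=11.5 sphere, the r=9.5 cylinder at (11, 5) partially overlaps it — only the 94.57 mm² overlap (of its 280.30 mm²) is removed, clipping the outline; the r=4.5 cylinder at (11.5, 7.5) misses the remaining region (no effect); the cone at (-4, 2.5) partially overlaps it — only the 141.98 mm² overlap (of its 151.64 mm²) is removed, clipping the outline — boundary = 81.41 mm; (rotated 65° about Z; rotation is an isometry so areas/perimeters/island counts are preserved). So its perimeter = 81.41 mm. Layer 81 is larger (81.41 vs 34.10 mm).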